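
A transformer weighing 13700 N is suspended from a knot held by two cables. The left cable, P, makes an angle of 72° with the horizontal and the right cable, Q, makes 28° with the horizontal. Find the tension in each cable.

ΣF_x = 0: −T_P·cos72° + T_Q·cos28° = 0 → T_Q = 0.349983·T_P.
ΣF_y = 0: T_P·sin72° + T_Q·sin28° = 13700.
Substitute: T_P·(0.951057 + 0.349983·0.469472) = 13700 → T_P = 12283 ≈ 12280 N.
Then T_Q = 0.349983 × 12283 = 4299 N.

T_P = 12280 N, T_Q = 4299 N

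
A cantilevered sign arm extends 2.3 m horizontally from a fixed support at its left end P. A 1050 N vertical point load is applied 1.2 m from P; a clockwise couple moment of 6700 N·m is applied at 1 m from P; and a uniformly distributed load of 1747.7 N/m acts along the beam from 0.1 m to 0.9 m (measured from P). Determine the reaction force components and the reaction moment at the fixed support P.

Resultant of the distributed load: 1747.7 × 0.8 = 1398.16 N at 0.5 m from P.
ΣF_x = 0: P_x = 0.
ΣF_y = 0: P_y − 1050 − 1747.7·0.8 = 0 → P_y = 2448 N.
ΣM about P: M_P − 1050·1.2 − 6700 − (1747.7·0.8)·0.5 = 0 → M_P = 8659 N·m.

P_x = 0, P_y = 2448 N, M_P = 8659 N·m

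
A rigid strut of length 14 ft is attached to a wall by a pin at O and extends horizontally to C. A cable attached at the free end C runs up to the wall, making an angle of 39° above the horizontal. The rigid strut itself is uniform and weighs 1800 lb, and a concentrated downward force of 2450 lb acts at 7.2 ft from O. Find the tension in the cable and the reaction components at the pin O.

ΣM about O: T·sin39°·14 − 1800·7 − 2450·7.2 = 0 → T = 30240/(14·0.62932) = 3432.28 ≈ 3432 lb.
ΣF_x = 0: O_x − T·cos39° = 0 → O_x = 3432.28 × 0.777146 = 2667 lb.
ΣF_y = 0: O_y + T·sin39° − 1800 − 2450 = 0 → O_y = 4250 − 3432.28 × 0.62932 = 2090 lb.

T = 3432 lb, O_x = 2667 lb, O_y = 2090 lb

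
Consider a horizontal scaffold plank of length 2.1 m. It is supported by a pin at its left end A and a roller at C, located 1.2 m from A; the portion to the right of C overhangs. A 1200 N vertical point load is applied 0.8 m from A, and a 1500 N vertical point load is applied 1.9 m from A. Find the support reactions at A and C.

A_x = 0, A_y = -475.0 N, C_y = 3175 N

Taking moments about A: C_y·1.2 − 1200·0.8 − 1500·1.9 = 0 → C_y = 3810/1.2 = 3175 N.
ΣF_y = 0: A_y + 3175 − 1200 − 1500 = 0 → A_y = -475.0 N.
ΣF_x = 0: no horizontal applied forces, so A_x = 0.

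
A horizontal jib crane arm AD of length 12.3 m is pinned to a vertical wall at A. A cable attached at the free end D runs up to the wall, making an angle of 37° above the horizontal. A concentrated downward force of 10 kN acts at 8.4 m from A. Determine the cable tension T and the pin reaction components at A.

T = 11.35 kN, A_x = 9.063 kN, A_y = 3.171 kN

ΣM about A: T·sin37°·12.3 − 10·8.4 = 0 → T = 84/(12.3·0.601815) = 11.3478 ≈ 11.35 kN.
ΣF_x = 0: A_x − T·cos37° = 0 → A_x = 11.3478 × 0.798636 = 9.063 kN.
ΣF_y = 0: A_y + T·sin37° − 10 = 0 → A_y = 10 − 11.3478 × 0.601815 = 3.171 kN.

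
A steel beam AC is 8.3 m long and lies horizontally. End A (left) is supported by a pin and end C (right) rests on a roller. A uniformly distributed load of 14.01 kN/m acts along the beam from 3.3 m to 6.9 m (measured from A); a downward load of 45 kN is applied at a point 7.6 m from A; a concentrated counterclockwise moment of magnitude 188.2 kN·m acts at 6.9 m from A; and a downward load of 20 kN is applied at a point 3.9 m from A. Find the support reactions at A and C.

A_x = 0, A_y = 56.52 kN, C_y = 58.92 kN

Resultant of the distributed load: 14.01 × 3.6 = 50.436 kN at 5.1 m from A.
ΣM about A: C_y·8.3 − (14.01·3.6)·5.1 − 45·7.6 + 188.2 − 20·3.9 = 0 → C_y = 489.0236/8.3 = 58.9185 ≈ 58.92 kN.
ΣF_y = 0: A_y + 58.9185 − 14.01·3.6 − 45 − 20 = 0 → A_y = 56.52 kN.
ΣF_x = 0: no horizontal applied forces, so A_x = 0.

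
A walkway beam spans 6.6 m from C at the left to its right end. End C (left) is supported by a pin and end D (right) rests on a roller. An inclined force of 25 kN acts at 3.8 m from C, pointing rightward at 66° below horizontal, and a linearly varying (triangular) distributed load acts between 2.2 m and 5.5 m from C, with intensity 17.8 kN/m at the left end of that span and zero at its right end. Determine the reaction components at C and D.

C_x = -10.17 kN, C_y = 24.37 kN, D_y = 27.83 kN

Resultant of the triangular load: ½ × 17.8 × 3.3 = 29.37 kN, acting at 3.3 m from C (one-third of the span from the peak).
Moments about C: D_y·6.6 − 25·sin66°·3.8 − (½·17.8·3.3)·3.3 = 0 → D_y = 183.708/6.6 = 27.8345 ≈ 27.83 kN.
ΣF_y = 0: C_y + 27.8345 − 25·sin66° − ½·17.8·3.3 = 0 → C_y = 24.37 kN.
ΣF_x = 0: C_x + 25·cos66° = 0 → C_x = -10.17 kN.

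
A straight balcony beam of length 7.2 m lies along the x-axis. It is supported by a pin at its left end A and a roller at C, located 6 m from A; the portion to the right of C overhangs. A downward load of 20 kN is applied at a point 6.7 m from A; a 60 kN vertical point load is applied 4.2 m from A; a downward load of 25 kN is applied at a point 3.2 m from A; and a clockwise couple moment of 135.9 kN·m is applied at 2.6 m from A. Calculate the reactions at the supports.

ΣM about A: C_y·6 − 20·6.7 − 60·4.2 − 25·3.2 − 135.9 = 0 → C_y = 601.9/6 = 100.317 ≈ 100.3 kN.
ΣF_y = 0: A_y + 100.317 − 20 − 60 − 25 = 0 → A_y = 4.683 kN.
ΣF_x = 0: no horizontal applied forces, so A_x = 0.

A_x = 0, A_y = 4.683 kN, C_y = 100.3 kN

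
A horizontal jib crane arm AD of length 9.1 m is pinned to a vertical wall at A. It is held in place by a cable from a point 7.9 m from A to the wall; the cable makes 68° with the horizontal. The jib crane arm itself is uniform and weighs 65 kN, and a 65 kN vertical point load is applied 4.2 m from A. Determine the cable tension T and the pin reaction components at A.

T = 77.65 kN, A_x = 29.09 kN, A_y = 58.01 kN

ΣM about A: T·sin68°·7.9 − 65·4.55 − 65·4.2 = 0 → T = 568.75/(7.9·0.927184) = 77.6477 ≈ 77.65 kN.
ΣF_x = 0: A_x − T·cos68° = 0 → A_x = 77.6477 × 0.374607 = 29.09 kN.
ΣF_y = 0: A_y + T·sin68° − 65 − 65 = 0 → A_y = 130 − 77.6477 × 0.927184 = 58.01 kN.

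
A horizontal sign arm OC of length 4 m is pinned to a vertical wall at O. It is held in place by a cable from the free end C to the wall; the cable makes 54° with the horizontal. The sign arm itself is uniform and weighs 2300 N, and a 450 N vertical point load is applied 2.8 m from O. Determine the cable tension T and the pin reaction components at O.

T = 1811 N, O_x = 1064 N, O_y = 1285 N

ΣM about O: T·sin54°·4 − 2300·2 − 450·2.8 = 0 → T = 5860/(4·0.809017) = 1810.84 ≈ 1811 N.
ΣF_x = 0: O_x − T·cos54° = 0 → O_x = 1810.84 × 0.587785 = 1064 N.
ΣF_y = 0: O_y + T·sin54° − 2300 − 450 = 0 → O_y = 2750 − 1810.84 × 0.809017 = 1285 N.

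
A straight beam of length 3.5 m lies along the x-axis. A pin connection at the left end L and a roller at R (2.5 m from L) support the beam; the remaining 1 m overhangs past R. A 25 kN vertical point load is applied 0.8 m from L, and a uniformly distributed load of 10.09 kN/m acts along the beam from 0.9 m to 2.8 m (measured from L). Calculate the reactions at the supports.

L_x = 0, L_y = 21.98 kN, R_y = 22.19 kN

Resultant of the distributed load: 10.09 × 1.9 = 19.171 kN at 1.85 m from L.
Taking moments about L: R_y·2.5 − 25·0.8 − (10.09·1.9)·1.85 = 0 → R_y = 55.46635/2.5 = 22.1865 ≈ 22.19 kN.
ΣF_y = 0: L_y + 22.1865 − 25 − 10.09·1.9 = 0 → L_y = 21.98 kN.
ΣF_x = 0: no horizontal applied forces, so L_x = 0.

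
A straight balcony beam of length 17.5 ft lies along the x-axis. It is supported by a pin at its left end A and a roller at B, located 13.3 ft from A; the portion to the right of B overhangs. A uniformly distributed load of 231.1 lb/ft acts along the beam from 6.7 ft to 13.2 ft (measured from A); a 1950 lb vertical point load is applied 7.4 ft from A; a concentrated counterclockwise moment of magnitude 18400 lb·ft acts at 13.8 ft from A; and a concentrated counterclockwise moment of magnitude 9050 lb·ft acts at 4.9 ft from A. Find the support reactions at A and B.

A_x = 0, A_y = 3307 lb, B_y = 144.8 lb

Resultant of the distributed load: 231.1 × 6.5 = 1502.15 lb at 9.95 ft from A.
ΣM about A: B_y·13.3 − (231.1·6.5)·9.95 − 1950·7.4 + 18400 + 9050 = 0 → B_y = 1926.3925/13.3 = 144.842 ≈ 144.8 lb.
ΣF_y = 0: A_y + 144.842 − 231.1·6.5 − 1950 = 0 → A_y = 3307 lb.
ΣF_x = 0: no horizontal applied forces, so A_x = 0.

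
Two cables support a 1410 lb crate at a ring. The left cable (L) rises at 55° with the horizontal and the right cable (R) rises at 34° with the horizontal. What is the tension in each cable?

T_L = 1169 lb, T_R = 808.9 lb

ΣF_x = 0: −T_L·cos55° + T_R·cos34° = 0 → T_R = 0.691858·T_L.
ΣF_y = 0: T_L·sin55° + T_R·sin34° = 1410.
Substitute: T_L·(0.819152 + 0.691858·0.559193) = 1410 → T_L = 1169.12 ≈ 1169 lb.
Then T_R = 0.691858 × 1169.12 = 808.9 lb.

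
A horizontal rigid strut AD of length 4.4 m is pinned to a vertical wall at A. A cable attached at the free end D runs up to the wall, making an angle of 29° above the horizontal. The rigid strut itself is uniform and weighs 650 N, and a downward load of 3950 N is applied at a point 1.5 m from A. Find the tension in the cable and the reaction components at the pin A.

ΣM about A: T·sin29°·4.4 − 650·2.2 − 3950·1.5 = 0 → T = 7355/(4.4·0.48481) = 3447.93 ≈ 3448 N.
ΣF_x = 0: A_x − T·cos29° = 0 → A_x = 3447.93 × 0.87462 = 3016 N.
ΣF_y = 0: A_y + T·sin29° − 650 − 3950 = 0 → A_y = 4600 − 3447.93 × 0.48481 = 2928 N.

T = 3448 N, A_x = 3016 N, A_y = 2928 N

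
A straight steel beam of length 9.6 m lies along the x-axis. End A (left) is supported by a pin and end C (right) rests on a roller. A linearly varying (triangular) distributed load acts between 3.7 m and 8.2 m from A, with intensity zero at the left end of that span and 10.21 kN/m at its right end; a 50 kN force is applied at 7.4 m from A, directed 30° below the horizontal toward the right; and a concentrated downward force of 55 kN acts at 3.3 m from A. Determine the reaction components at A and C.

A_x = -43.30 kN, A_y = 48.76 kN, C_y = 54.21 kN

Resultant of the triangular load: ½ × 10.21 × 4.5 = 22.9725 kN, acting at 6.7 m from A (one-third of the span from the peak).
Taking moments about A: C_y·9.6 − (½·10.21·4.5)·6.7 − 50·sin30°·7.4 − 55·3.3 = 0 → C_y = 520.41575/9.6 = 54.21 kN.
ΣF_y = 0: A_y + 54.21 − ½·10.21·4.5 − 50·sin30° − 55 = 0 → A_y = 48.76 kN.
ΣF_x = 0: A_x + 50·cos30° = 0 → A_x = -43.30 kN.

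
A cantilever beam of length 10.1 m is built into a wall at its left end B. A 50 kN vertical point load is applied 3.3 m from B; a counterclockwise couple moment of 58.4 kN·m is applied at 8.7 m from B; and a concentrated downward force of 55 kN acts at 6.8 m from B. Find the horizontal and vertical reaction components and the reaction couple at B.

B_x = 0, B_y = 105.0 kN, M_B = 480.6 kN·m

ΣF_x = 0: B_x = 0.
ΣF_y = 0: B_y − 50 − 55 = 0 → B_y = 105.0 kN.
ΣM about B: M_B − 50·3.3 + 58.4 − 55·6.8 = 0 → M_B = 480.6 kN·m.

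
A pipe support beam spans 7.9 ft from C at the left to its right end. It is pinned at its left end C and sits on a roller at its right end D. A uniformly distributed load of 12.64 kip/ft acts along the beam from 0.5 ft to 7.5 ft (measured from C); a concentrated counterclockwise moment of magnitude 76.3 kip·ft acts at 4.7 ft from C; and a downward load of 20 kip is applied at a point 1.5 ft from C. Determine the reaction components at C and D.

Resultant of the distributed load: 12.64 × 7 = 88.48 kip at 4 ft from C.
Moments about C: D_y·7.9 − (12.64·7)·4 + 76.3 − 20·1.5 = 0 → D_y = 307.62/7.9 = 38.9392 ≈ 38.94 kip.
ΣF_y = 0: C_y + 38.9392 − 12.64·7 − 20 = 0 → C_y = 69.54 kip.
ΣF_x = 0: no horizontal applied forces, so C_x = 0.

C_x = 0, C_y = 69.54 kip, D_y = 38.94 kip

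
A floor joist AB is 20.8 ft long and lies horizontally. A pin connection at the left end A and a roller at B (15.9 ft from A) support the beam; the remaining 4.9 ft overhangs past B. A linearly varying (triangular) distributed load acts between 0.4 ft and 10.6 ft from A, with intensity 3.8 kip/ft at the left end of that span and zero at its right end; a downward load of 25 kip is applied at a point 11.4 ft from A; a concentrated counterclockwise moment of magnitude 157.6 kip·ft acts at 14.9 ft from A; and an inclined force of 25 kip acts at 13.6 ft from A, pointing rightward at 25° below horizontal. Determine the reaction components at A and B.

A_x = -22.66 kip, A_y = 33.26 kip, B_y = 21.68 kip

Resultant of the triangular load: ½ × 3.8 × 10.2 = 19.38 kip, acting at 3.8 ft from A (one-third of the span from the peak).
Moments about A: B_y·15.9 − (½·3.8·10.2)·3.8 − 25·11.4 + 157.6 − 25·sin25°·13.6 = 0 → B_y = 344.734/15.9 = 21.6814 ≈ 21.68 kip.
ΣF_y = 0: A_y + 21.6814 − ½·3.8·10.2 − 25 − 25·sin25° = 0 → A_y = 33.26 kip.
ΣF_x = 0: A_x + 25·cos25° = 0 → A_x = -22.66 kip.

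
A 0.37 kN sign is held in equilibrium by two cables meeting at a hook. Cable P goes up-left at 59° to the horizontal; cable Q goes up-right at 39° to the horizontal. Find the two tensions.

ΣF_x = 0: −T_P·cos59° + T_Q·cos39° = 0 → T_Q = 0.66273·T_P.
ΣF_y = 0: T_P·sin59° + T_Q·sin39° = 0.37.
Substitute: T_P·(0.857167 + 0.66273·0.62932) = 0.37 → T_P = 0.29037 ≈ 0.2904 kN.
Then T_Q = 0.66273 × 0.29037 = 0.1924 kN.

T_P = 0.2904 kN, T_Q = 0.1924 kN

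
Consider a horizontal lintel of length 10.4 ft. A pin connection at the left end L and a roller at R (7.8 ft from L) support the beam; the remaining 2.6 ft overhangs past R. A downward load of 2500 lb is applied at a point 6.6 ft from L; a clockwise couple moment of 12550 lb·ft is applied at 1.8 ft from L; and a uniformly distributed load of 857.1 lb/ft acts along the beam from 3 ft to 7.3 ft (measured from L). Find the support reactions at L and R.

Resultant of the distributed load: 857.1 × 4.3 = 3685.53 lb at 5.15 ft from L.
Moments about L: R_y·7.8 − 2500·6.6 − 12550 − (857.1·4.3)·5.15 = 0 → R_y = 48030.4795/7.8 = 6157.75 ≈ 6158 lb.
ΣF_y = 0: L_y + 6157.75 − 2500 − 857.1·4.3 = 0 → L_y = 27.78 lb.
ΣF_x = 0: no horizontal applied forces, so L_x = 0.

L_x = 0, L_y = 27.78 lb, R_y = 6158 lb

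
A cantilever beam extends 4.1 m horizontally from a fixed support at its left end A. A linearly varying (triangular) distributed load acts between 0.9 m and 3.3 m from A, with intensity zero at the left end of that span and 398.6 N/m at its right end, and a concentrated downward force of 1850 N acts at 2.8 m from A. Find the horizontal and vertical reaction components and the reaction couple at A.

Resultant of the triangular load: ½ × 398.6 × 2.4 = 478.32 N, acting at 2.5 m from A (one-third of the span from the peak).
ΣF_x = 0: A_x = 0.
ΣF_y = 0: A_y − ½·398.6·2.4 − 1850 = 0 → A_y = 2328 N.
ΣM about A: M_A − (½·398.6·2.4)·2.5 − 1850·2.8 = 0 → M_A = 6376 N·m.

A_x = 0, A_y = 2328 N, M_A = 6376 N·m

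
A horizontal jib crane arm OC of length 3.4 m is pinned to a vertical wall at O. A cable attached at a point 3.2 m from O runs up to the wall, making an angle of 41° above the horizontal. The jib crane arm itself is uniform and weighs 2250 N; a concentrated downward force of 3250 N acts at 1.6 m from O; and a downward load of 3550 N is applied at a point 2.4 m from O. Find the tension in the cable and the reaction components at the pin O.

T = 8357 N, O_x = 6307 N, O_y = 3567 N

ΣM about O: T·sin41°·3.2 − 2250·1.7 − 3250·1.6 − 3550·2.4 = 0 → T = 17545/(3.2·0.656059) = 8357.19 ≈ 8357 N.
ΣF_x = 0: O_x − T·cos41° = 0 → O_x = 8357.19 × 0.75471 = 6307 N.
ΣF_y = 0: O_y + T·sin41° − 2250 − 3250 − 3550 = 0 → O_y = 9050 − 8357.19 × 0.656059 = 3567 N.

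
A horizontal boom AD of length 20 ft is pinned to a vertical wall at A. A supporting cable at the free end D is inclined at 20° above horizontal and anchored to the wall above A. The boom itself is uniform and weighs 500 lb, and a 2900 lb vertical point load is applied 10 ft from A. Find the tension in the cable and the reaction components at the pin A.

ΣM about A: T·sin20°·20 − 500·10 − 2900·10 = 0 → T = 34000/(20·0.34202) = 4970.47 ≈ 4970 lb.
ΣF_x = 0: A_x − T·cos20° = 0 → A_x = 4970.47 × 0.939693 = 4671 lb.
ΣF_y = 0: A_y + T·sin20° − 500 − 2900 = 0 → A_y = 3400 − 4970.47 × 0.34202 = 1700 lb.

T = 4970 lb, A_x = 4671 lb, A_y = 1700 lb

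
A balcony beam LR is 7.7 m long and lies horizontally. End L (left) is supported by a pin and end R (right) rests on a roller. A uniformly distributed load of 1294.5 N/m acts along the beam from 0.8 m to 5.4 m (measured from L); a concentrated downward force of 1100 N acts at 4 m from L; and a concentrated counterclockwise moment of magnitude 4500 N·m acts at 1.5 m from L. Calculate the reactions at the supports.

L_x = 0, L_y = 4670 N, R_y = 2384 N

Resultant of the distributed load: 1294.5 × 4.6 = 5954.7 N at 3.1 m from L.
Moments about L: R_y·7.7 − (1294.5·4.6)·3.1 − 1100·4 + 4500 = 0 → R_y = 18359.57/7.7 = 2384.36 ≈ 2384 N.
ΣF_y = 0: L_y + 2384.36 − 1294.5·4.6 − 1100 = 0 → L_y = 4670 N.
ΣF_x = 0: no horizontal applied forces, so L_x = 0.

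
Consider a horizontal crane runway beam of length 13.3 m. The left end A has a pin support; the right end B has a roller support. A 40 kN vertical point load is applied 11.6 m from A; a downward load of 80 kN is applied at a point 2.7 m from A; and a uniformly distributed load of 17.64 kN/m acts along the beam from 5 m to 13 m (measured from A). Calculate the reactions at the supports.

Resultant of the distributed load: 17.64 × 8 = 141.12 kN at 9 m from A.
Taking moments about A: B_y·13.3 − 40·11.6 − 80·2.7 − (17.64·8)·9 = 0 → B_y = 1950.08/13.3 = 146.623 ≈ 146.6 kN.
ΣF_y = 0: A_y + 146.623 − 40 − 80 − 17.64·8 = 0 → A_y = 114.5 kN.
ΣF_x = 0: no horizontal applied forces, so A_x = 0.

A_x = 0, A_y = 114.5 kN, B_y = 146.6 kN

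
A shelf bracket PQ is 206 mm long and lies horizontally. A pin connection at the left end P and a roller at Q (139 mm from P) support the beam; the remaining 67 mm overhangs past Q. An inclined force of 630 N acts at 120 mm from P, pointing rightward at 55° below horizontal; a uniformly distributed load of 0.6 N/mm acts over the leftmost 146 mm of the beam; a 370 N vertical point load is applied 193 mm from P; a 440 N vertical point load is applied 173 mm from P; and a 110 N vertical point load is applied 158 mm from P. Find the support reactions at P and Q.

P_x = -361.4 N, P_y = -154.3 N, Q_y = 1678 N

Resultant of the distributed load: 0.6 × 146 = 87.6 N at 73 mm from P.
ΣM about P: Q_y·139 − 630·sin55°·120 − (0.6·146)·73 − 370·193 − 440·173 − 110·158 = 0 → Q_y = 233233/139 = 1677.94 ≈ 1678 N.
ΣF_y = 0: P_y + 1677.94 − 630·sin55° − 0.6·146 − 370 − 440 − 110 = 0 → P_y = -154.3 N.
ΣF_x = 0: P_x + 630·cos55° = 0 → P_x = -361.4 N.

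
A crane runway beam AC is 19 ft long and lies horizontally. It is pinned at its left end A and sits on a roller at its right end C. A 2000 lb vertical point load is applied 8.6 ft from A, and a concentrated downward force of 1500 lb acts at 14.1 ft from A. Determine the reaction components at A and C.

A_x = 0, A_y = 1482 lb, C_y = 2018 lb

Moments about A: C_y·19 − 2000·8.6 − 1500·14.1 = 0 → C_y = 38350/19 = 2018.42 ≈ 2018 lb.
ΣF_y = 0: A_y + 2018.42 − 2000 − 1500 = 0 → A_y = 1482 lb.
ΣF_x = 0: no horizontal applied forces, so A_x = 0.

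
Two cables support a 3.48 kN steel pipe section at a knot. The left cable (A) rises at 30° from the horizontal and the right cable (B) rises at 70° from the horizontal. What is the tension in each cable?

ΣF_x = 0: −T_A·cos30° + T_B·cos70° = 0 → T_B = 2.53209·T_A.
ΣF_y = 0: T_A·sin30° + T_B·sin70° = 3.48.
Substitute: T_A·(0.5 + 2.53209·0.939693) = 3.48 → T_A = 1.20859 ≈ 1.209 kN.
Then T_B = 2.53209 × 1.20859 = 3.060 kN.

T_A = 1.209 kN, T_B = 3.060 kN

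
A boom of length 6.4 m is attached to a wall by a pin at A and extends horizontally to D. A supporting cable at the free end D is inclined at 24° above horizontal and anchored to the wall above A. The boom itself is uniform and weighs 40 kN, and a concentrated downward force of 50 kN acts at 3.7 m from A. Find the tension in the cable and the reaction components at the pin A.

ΣM about A: T·sin24°·6.4 − 40·3.2 − 50·3.7 = 0 → T = 313/(6.4·0.406737) = 120.24 ≈ 120.2 kN.
ΣF_x = 0: A_x − T·cos24° = 0 → A_x = 120.24 × 0.913545 = 109.8 kN.
ΣF_y = 0: A_y + T·sin24° − 40 − 50 = 0 → A_y = 90 − 120.24 × 0.406737 = 41.09 kN.

T = 120.2 kN, A_x = 109.8 kN, A_y = 41.09 kN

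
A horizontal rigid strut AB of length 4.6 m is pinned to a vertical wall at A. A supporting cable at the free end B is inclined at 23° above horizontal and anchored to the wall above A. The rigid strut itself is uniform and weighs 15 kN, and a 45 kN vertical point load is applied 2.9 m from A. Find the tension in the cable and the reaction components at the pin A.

T = 91.80 kN, A_x = 84.50 kN, A_y = 24.13 kN

ΣM about A: T·sin23°·4.6 − 15·2.3 − 45·2.9 = 0 → T = 165/(4.6·0.390731) = 91.8012 ≈ 91.80 kN.
ΣF_x = 0: A_x − T·cos23° = 0 → A_x = 91.8012 × 0.920505 = 84.50 kN.
ΣF_y = 0: A_y + T·sin23° − 15 − 45 = 0 → A_y = 60 − 91.8012 × 0.390731 = 24.13 kN.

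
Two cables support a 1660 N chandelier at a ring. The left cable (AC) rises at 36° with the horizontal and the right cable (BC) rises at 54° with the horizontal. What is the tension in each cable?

T_AC = 975.7 N, T_BC = 1343 N

ΣF_x = 0: −T_AC·cos36° + T_BC·cos54° = 0 → T_BC = 1.37638·T_AC.
ΣF_y = 0: T_AC·sin36° + T_BC·sin54° = 1660.
Substitute: T_AC·(0.587785 + 1.37638·0.809017) = 1660 → T_AC = 975.725 ≈ 975.7 N.
Then T_BC = 1.37638 × 975.725 = 1343 N.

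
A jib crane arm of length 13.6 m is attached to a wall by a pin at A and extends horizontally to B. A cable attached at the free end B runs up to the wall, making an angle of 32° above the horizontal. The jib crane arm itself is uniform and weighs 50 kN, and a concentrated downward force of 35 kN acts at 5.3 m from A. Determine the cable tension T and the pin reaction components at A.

ΣM about A: T·sin32°·13.6 − 50·6.8 − 35·5.3 = 0 → T = 525.5/(13.6·0.529919) = 72.9162 ≈ 72.92 kN.
ΣF_x = 0: A_x − T·cos32° = 0 → A_x = 72.9162 × 0.848048 = 61.84 kN.
ΣF_y = 0: A_y + T·sin32° − 50 − 35 = 0 → A_y = 85 − 72.9162 × 0.529919 = 46.36 kN.

T = 72.92 kN, A_x = 61.84 kN, A_y = 46.36 kN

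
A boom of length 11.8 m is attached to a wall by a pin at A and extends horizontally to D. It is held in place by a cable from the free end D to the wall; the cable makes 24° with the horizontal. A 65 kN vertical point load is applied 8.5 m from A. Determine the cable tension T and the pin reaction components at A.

ΣM about A: T·sin24°·11.8 − 65·8.5 = 0 → T = 552.5/(11.8·0.406737) = 115.116 ≈ 115.1 kN.
ΣF_x = 0: A_x − T·cos24° = 0 → A_x = 115.116 × 0.913545 = 105.2 kN.
ΣF_y = 0: A_y + T·sin24° − 65 = 0 → A_y = 65 − 115.116 × 0.406737 = 18.18 kN.

T = 115.1 kN, A_x = 105.2 kN, A_y = 18.18 kN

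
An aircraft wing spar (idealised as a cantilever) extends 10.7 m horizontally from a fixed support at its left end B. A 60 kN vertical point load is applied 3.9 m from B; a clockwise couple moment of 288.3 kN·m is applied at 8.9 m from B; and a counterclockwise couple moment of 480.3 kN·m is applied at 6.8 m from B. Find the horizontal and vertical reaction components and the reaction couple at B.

ΣF_x = 0: B_x = 0.
ΣF_y = 0: B_y − 60 = 0 → B_y = 60.00 kN.
ΣM about B: M_B − 60·3.9 − 288.3 + 480.3 = 0 → M_B = 42.00 kN·m.

B_x = 0, B_y = 60.00 kN, M_B = 42.00 kN·m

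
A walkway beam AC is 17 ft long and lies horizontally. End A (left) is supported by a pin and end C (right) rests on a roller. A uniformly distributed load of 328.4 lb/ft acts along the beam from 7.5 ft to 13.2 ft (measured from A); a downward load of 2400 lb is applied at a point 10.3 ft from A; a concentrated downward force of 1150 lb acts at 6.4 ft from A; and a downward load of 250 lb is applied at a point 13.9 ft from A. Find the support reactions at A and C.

Resultant of the distributed load: 328.4 × 5.7 = 1871.88 lb at 10.35 ft from A.
Taking moments about A: C_y·17 − (328.4·5.7)·10.35 − 2400·10.3 − 1150·6.4 − 250·13.9 = 0 → C_y = 54928.958/17 = 3231.12 ≈ 3231 lb.
ΣF_y = 0: A_y + 3231.12 − 328.4·5.7 − 2400 − 1150 − 250 = 0 → A_y = 2441 lb.
ΣF_x = 0: no horizontal applied forces, so A_x = 0.

A_x = 0, A_y = 2441 lb, C_y = 3231 lb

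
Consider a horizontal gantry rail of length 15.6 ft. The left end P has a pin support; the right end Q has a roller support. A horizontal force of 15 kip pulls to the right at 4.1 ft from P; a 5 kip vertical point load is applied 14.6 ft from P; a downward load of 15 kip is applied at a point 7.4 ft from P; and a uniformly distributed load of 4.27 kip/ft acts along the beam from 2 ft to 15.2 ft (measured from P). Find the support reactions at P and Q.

P_x = -15.00 kip, P_y = 33.50 kip, Q_y = 42.87 kip

Resultant of the distributed load: 4.27 × 13.2 = 56.364 kip at 8.6 ft from P.
ΣM about P: Q_y·15.6 − 5·14.6 − 15·7.4 − (4.27·13.2)·8.6 = 0 → Q_y = 668.7304/15.6 = 42.8673 ≈ 42.87 kip.
ΣF_y = 0: P_y + 42.8673 − 5 − 15 − 4.27·13.2 = 0 → P_y = 33.50 kip.
ΣF_x = 0: P_x + 15 = 0 → P_x = -15.00 kip.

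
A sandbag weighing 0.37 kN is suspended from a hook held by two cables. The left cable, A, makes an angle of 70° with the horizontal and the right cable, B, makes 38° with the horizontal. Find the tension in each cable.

T_A = 0.3066 kN, T_B = 0.1331 kN

ΣF_x = 0: −T_A·cos70° + T_B·cos38° = 0 → T_B = 0.43403·T_A.
ΣF_y = 0: T_A·sin70° + T_B·sin38° = 0.37.
Substitute: T_A·(0.939693 + 0.43403·0.615661) = 0.37 → T_A = 0.306568 ≈ 0.3066 kN.
Then T_B = 0.43403 × 0.306568 = 0.1331 kN.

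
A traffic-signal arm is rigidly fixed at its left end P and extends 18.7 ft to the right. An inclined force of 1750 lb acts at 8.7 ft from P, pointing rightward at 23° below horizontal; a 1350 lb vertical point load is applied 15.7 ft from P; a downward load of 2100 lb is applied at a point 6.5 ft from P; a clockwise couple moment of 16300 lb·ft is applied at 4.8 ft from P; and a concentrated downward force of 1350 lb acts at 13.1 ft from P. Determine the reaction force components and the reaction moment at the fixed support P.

P_x = -1611 lb, P_y = 5484 lb, M_P = 74780 lb·ft

ΣF_x = 0: P_x + 1750·cos23° = 0 → P_x = -1611 lb.
ΣF_y = 0: P_y − 1750·sin23° − 1350 − 2100 − 1350 = 0 → P_y = 5484 lb.
ΣM about P: M_P − 1750·sin23°·8.7 − 1350·15.7 − 2100·6.5 − 16300 − 1350·13.1 = 0 → M_P = 74780 lb·ft.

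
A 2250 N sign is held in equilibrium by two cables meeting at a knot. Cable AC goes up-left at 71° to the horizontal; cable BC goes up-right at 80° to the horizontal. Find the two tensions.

ΣF_x = 0: −T_AC·cos71° + T_BC·cos80° = 0 → T_BC = 1.87487·T_AC.
ΣF_y = 0: T_AC·sin71° + T_BC·sin80° = 2250.
Substitute: T_AC·(0.945519 + 1.87487·0.984808) = 2250 → T_AC = 805.901 ≈ 805.9 N.
Then T_BC = 1.87487 × 805.901 = 1511 N.

T_AC = 805.9 N, T_BC = 1511 N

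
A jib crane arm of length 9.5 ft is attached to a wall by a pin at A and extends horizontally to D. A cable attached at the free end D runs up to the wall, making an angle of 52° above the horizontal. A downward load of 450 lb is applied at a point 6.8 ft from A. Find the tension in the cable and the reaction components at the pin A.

T = 408.8 lb, A_x = 251.7 lb, A_y = 127.9 lb

ΣM about A: T·sin52°·9.5 − 450·6.8 = 0 → T = 3060/(9.5·0.788011) = 408.757 ≈ 408.8 lb.
ΣF_x = 0: A_x − T·cos52° = 0 → A_x = 408.757 × 0.615661 = 251.7 lb.
ΣF_y = 0: A_y + T·sin52° − 450 = 0 → A_y = 450 − 408.757 × 0.788011 = 127.9 lb.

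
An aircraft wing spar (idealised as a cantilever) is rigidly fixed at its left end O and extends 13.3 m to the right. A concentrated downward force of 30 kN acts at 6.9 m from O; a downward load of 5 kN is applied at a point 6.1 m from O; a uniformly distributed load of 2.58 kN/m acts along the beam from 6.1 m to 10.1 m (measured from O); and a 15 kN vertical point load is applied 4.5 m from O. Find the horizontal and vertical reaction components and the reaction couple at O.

Resultant of the distributed load: 2.58 × 4 = 10.32 kN at 8.1 m from O.
ΣF_x = 0: O_x = 0.
ΣF_y = 0: O_y − 30 − 5 − 2.58·4 − 15 = 0 → O_y = 60.32 kN.
ΣM about O: M_O − 30·6.9 − 5·6.1 − (2.58·4)·8.1 − 15·4.5 = 0 → M_O = 388.6 kN·m.

O_x = 0, O_y = 60.32 kN, M_O = 388.6 kN·m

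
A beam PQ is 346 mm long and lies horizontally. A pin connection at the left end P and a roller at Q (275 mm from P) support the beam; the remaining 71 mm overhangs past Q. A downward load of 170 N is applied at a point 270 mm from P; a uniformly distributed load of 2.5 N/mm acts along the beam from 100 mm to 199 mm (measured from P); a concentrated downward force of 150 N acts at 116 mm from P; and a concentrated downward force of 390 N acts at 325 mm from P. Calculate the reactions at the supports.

Resultant of the distributed load: 2.5 × 99 = 247.5 N at 149.5 mm from P.
Moments about P: Q_y·275 − 170·270 − (2.5·99)·149.5 − 150·116 − 390·325 = 0 → Q_y = 227051.25/275 = 825.641 ≈ 825.6 N.
ΣF_y = 0: P_y + 825.641 − 170 − 2.5·99 − 150 − 390 = 0 → P_y = 131.9 N.
ΣF_x = 0: no horizontal applied forces, so P_x = 0.

P_x = 0, P_y = 131.9 N, Q_y = 825.6 N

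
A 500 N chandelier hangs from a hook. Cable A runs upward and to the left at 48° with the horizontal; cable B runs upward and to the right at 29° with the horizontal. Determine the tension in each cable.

T_A = 448.8 N, T_B = 343.4 N

ΣF_x = 0: −T_A·cos48° + T_B·cos29° = 0 → T_B = 0.765053·T_A.
ΣF_y = 0: T_A·sin48° + T_B·sin29° = 500.
Substitute: T_A·(0.743145 + 0.765053·0.48481) = 500 → T_A = 448.813 ≈ 448.8 N.
Then T_B = 0.765053 × 448.813 = 343.4 N.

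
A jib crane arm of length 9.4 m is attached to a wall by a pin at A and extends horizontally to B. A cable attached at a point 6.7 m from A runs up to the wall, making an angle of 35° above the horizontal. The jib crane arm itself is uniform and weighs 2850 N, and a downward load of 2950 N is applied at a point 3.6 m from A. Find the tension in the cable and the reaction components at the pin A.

T = 6249 N, A_x = 5119 N, A_y = 2216 N

ΣM about A: T·sin35°·6.7 − 2850·4.7 − 2950·3.6 = 0 → T = 24015/(6.7·0.573576) = 6249.09 ≈ 6249 N.
ΣF_x = 0: A_x − T·cos35° = 0 → A_x = 6249.09 × 0.819152 = 5119 N.
ΣF_y = 0: A_y + T·sin35° − 2850 − 2950 = 0 → A_y = 5800 − 6249.09 × 0.573576 = 2216 N.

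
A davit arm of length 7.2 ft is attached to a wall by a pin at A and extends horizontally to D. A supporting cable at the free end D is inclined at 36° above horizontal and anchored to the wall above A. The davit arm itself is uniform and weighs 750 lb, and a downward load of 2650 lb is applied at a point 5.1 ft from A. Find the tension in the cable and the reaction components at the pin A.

ΣM about A: T·sin36°·7.2 − 750·3.6 − 2650·5.1 = 0 → T = 16215/(7.2·0.587785) = 3831.47 ≈ 3831 lb.
ΣF_x = 0: A_x − T·cos36° = 0 → A_x = 3831.47 × 0.809017 = 3100 lb.
ΣF_y = 0: A_y + T·sin36° − 750 − 2650 = 0 → A_y = 3400 − 3831.47 × 0.587785 = 1148 lb.

T = 3831 lb, A_x = 3100 lb, A_y = 1148 lb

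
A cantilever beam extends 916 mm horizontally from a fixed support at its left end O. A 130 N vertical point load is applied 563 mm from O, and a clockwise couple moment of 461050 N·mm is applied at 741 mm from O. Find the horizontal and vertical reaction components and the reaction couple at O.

O_x = 0, O_y = 130.0 N, M_O = 534200 N·mm

ΣF_x = 0: O_x = 0.
ΣF_y = 0: O_y − 130 = 0 → O_y = 130.0 N.
ΣM about O: M_O − 130·563 − 461050 = 0 → M_O = 534200 N·mm.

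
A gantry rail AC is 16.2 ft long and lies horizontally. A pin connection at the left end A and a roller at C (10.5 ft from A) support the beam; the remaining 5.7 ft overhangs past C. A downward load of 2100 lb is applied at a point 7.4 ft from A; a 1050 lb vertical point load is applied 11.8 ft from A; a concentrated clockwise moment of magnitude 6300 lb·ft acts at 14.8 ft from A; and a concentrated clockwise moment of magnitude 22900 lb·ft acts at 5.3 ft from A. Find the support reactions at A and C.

A_x = 0, A_y = -2291 lb, C_y = 5441 lb

Moments about A: C_y·10.5 − 2100·7.4 − 1050·11.8 − 6300 − 22900 = 0 → C_y = 57130/10.5 = 5440.95 ≈ 5441 lb.
ΣF_y = 0: A_y + 5440.95 − 2100 − 1050 = 0 → A_y = -2291 lb.
ΣF_x = 0: no horizontal applied forces, so A_x = 0.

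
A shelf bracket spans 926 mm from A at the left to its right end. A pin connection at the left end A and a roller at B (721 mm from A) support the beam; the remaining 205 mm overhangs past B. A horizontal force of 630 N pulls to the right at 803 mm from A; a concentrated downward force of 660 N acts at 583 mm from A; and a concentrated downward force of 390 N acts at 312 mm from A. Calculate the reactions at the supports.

A_x = -630.0 N, A_y = 347.6 N, B_y = 702.4 N

ΣM about A: B_y·721 − 660·583 − 390·312 = 0 → B_y = 506460/721 = 702.441 ≈ 702.4 N.
ΣF_y = 0: A_y + 702.441 − 660 − 390 = 0 → A_y = 347.6 N.
ΣF_x = 0: A_x + 630 = 0 → A_x = -630.0 N.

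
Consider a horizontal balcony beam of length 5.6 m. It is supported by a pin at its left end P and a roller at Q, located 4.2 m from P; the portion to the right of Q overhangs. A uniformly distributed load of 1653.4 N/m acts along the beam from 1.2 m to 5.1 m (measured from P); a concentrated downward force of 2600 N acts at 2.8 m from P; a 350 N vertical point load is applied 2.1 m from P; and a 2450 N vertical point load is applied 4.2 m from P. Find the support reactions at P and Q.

Resultant of the distributed load: 1653.4 × 3.9 = 6448.26 N at 3.15 m from P.
Taking moments about P: Q_y·4.2 − (1653.4·3.9)·3.15 − 2600·2.8 − 350·2.1 − 2450·4.2 = 0 → Q_y = 38617.019/4.2 = 9194.53 ≈ 9195 N.
ΣF_y = 0: P_y + 9194.53 − 1653.4·3.9 − 2600 − 350 − 2450 = 0 → P_y = 2654 N.
ΣF_x = 0: no horizontal applied forces, so P_x = 0.

P_x = 0, P_y = 2654 N, Q_y = 9195 N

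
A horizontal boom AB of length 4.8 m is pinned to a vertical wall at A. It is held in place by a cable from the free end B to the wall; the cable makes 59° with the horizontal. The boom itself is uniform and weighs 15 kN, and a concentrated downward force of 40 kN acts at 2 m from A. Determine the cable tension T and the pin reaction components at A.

ΣM about A: T·sin59°·4.8 − 15·2.4 − 40·2 = 0 → T = 116/(4.8·0.857167) = 28.1937 ≈ 28.19 kN.
ΣF_x = 0: A_x − T·cos59° = 0 → A_x = 28.1937 × 0.515038 = 14.52 kN.
ΣF_y = 0: A_y + T·sin59° − 15 − 40 = 0 → A_y = 55 − 28.1937 × 0.857167 = 30.83 kN.

T = 28.19 kN, A_x = 14.52 kN, A_y = 30.83 kN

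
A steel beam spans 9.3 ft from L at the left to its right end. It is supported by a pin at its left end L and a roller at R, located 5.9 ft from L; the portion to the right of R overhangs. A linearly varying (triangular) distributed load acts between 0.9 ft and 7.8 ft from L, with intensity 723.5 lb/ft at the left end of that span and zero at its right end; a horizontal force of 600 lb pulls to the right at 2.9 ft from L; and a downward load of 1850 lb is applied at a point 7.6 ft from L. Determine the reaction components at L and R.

L_x = -600.0 lb, L_y = 609.2 lb, R_y = 3737 lb

Resultant of the triangular load: ½ × 723.5 × 6.9 = 2496.075 lb, acting at 3.2 ft from L (one-third of the span from the peak).
ΣM about L: R_y·5.9 − (½·723.5·6.9)·3.2 − 1850·7.6 = 0 → R_y = 22047.44/5.9 = 3736.85 ≈ 3737 lb.
ΣF_y = 0: L_y + 3736.85 − ½·723.5·6.9 − 1850 = 0 → L_y = 609.2 lb.
ΣF_x = 0: L_x + 600 = 0 → L_x = -600.0 lb.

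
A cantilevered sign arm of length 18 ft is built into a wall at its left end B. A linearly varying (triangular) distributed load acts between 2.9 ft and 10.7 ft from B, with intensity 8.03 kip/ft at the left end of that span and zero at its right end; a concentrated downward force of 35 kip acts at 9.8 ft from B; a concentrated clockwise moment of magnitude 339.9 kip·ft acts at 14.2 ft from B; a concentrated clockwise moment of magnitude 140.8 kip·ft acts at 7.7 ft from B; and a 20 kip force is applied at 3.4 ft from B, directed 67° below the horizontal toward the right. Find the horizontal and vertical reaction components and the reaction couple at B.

B_x = -7.815 kip, B_y = 84.73 kip, M_B = 1059 kip·ft

Resultant of the triangular load: ½ × 8.03 × 7.8 = 31.317 kip, acting at 5.5 ft from B (one-third of the span from the peak).
ΣF_x = 0: B_x + 20·cos67° = 0 → B_x = -7.815 kip.
ΣF_y = 0: B_y − ½·8.03·7.8 − 35 − 20·sin67° = 0 → B_y = 84.73 kip.
ΣM about B: M_B − (½·8.03·7.8)·5.5 − 35·9.8 − 339.9 − 140.8 − 20·sin67°·3.4 = 0 → M_B = 1059 kip·ft.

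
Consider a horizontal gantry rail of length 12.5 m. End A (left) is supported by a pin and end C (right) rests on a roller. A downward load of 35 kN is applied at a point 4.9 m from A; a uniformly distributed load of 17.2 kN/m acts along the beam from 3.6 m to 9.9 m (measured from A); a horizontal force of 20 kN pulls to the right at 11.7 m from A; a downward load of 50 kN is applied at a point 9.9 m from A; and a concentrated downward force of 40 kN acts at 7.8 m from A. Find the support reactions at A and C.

Resultant of the distributed load: 17.2 × 6.3 = 108.36 kN at 6.75 m from A.
ΣM about A: C_y·12.5 − 35·4.9 − (17.2·6.3)·6.75 − 50·9.9 − 40·7.8 = 0 → C_y = 1709.93/12.5 = 136.794 ≈ 136.8 kN.
ΣF_y = 0: A_y + 136.794 − 35 − 17.2·6.3 − 50 − 40 = 0 → A_y = 96.57 kN.
ΣF_x = 0: A_x + 20 = 0 → A_x = -20.00 kN.

A_x = -20.00 kN, A_y = 96.57 kN, C_y = 136.8 kN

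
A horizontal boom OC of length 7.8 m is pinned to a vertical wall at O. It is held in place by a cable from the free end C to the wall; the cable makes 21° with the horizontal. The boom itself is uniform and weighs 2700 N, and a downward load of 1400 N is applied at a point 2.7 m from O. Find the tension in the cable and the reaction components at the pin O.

ΣM about O: T·sin21°·7.8 − 2700·3.9 − 1400·2.7 = 0 → T = 14310/(7.8·0.358368) = 5119.36 ≈ 5119 N.
ΣF_x = 0: O_x − T·cos21° = 0 → O_x = 5119.36 × 0.93358 = 4779 N.
ΣF_y = 0: O_y + T·sin21° − 2700 − 1400 = 0 → O_y = 4100 − 5119.36 × 0.358368 = 2265 N.

T = 5119 N, O_x = 4779 N, O_y = 2265 N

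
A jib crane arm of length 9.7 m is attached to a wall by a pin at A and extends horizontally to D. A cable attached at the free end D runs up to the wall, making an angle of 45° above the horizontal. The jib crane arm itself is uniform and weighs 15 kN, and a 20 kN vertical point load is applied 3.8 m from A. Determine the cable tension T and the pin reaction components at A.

ΣM about A: T·sin45°·9.7 − 15·4.85 − 20·3.8 = 0 → T = 148.75/(9.7·0.707107) = 21.687 ≈ 21.69 kN.
ΣF_x = 0: A_x − T·cos45° = 0 → A_x = 21.687 × 0.707107 = 15.34 kN.
ΣF_y = 0: A_y + T·sin45° − 15 − 20 = 0 → A_y = 35 − 21.687 × 0.707107 = 19.66 kN.

T = 21.69 kN, A_x = 15.34 kN, A_y = 19.66 kN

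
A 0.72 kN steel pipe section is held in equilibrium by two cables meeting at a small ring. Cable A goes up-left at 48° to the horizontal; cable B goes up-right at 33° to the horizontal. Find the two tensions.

ΣF_x = 0: −T_A·cos48° + T_B·cos33° = 0 → T_B = 0.797847·T_A.
ΣF_y = 0: T_A·sin48° + T_B·sin33° = 0.72.
Substitute: T_A·(0.743145 + 0.797847·0.544639) = 0.72 → T_A = 0.61137 ≈ 0.6114 kN.
Then T_B = 0.797847 × 0.61137 = 0.4878 kN.

T_A = 0.6114 kN, T_B = 0.4878 kN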